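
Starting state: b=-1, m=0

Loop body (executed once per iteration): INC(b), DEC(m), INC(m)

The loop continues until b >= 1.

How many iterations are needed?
2

Tracing iterations:
Initial: b=-1, m=0
After iteration 1: b=0, m=0
After iteration 2: b=1, m=0
b >= 1 now holds, so the loop exits after 2 iterations.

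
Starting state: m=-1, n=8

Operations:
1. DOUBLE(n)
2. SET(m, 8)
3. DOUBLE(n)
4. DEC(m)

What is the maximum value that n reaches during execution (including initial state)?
32

Values of n at each step:
Initial: n = 8
After step 1: n = 16
After step 2: n = 16
After step 3: n = 32 ← maximum
After step 4: n = 32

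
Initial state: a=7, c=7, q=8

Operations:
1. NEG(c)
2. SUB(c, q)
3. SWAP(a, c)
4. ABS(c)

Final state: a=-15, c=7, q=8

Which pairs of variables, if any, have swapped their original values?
None

Comparing initial and final values:
c: 7 → 7
a: 7 → -15
q: 8 → 8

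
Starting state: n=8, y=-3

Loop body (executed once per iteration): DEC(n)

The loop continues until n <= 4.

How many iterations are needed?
4

Tracing iterations:
Initial: n=8, y=-3
After iteration 1: n=7, y=-3
After iteration 2: n=6, y=-3
After iteration 3: n=5, y=-3
After iteration 4: n=4, y=-3
n <= 4 now holds, so the loop exits after 4 iterations.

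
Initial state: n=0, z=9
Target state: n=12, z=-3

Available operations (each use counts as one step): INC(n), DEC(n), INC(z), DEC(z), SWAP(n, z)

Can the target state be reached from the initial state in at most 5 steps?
No

The target state cannot be reached within 5 steps.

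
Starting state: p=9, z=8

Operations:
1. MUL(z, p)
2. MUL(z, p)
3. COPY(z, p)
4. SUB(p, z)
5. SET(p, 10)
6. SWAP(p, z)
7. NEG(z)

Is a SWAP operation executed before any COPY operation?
No

First SWAP: step 6
First COPY: step 3
Since 6 > 3, COPY comes first.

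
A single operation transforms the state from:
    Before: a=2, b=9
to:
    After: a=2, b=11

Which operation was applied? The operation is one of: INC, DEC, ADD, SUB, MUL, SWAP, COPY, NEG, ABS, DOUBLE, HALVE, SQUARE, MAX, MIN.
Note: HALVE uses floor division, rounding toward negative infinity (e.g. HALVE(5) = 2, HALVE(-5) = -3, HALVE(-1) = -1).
ADD(b, a)

Analyzing the change:
Before: a=2, b=9
After: a=2, b=11
Variable b changed from 9 to 11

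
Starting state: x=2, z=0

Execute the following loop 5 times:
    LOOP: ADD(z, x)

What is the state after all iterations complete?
x=2, z=10

Iteration trace:
Start: x=2, z=0
After iteration 1: x=2, z=2
After iteration 2: x=2, z=4
After iteration 3: x=2, z=6
After iteration 4: x=2, z=8
After iteration 5: x=2, z=10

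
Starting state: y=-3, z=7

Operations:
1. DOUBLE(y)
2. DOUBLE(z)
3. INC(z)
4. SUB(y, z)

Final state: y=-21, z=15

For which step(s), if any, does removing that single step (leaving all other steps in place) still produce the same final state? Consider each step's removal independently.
None - removing any single step changes the final result

Testing removal of each single step:
Without step 1: final = y=-18, z=15 (different)
Without step 2: final = y=-14, z=8 (different)
Without step 3: final = y=-20, z=14 (different)
Without step 4: final = y=-6, z=15 (different)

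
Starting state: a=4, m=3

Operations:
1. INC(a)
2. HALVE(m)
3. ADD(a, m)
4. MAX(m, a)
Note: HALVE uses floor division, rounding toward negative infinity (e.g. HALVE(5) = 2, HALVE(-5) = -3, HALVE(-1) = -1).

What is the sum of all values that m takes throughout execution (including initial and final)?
14

Values of m at each step:
Initial: m = 3
After step 1: m = 3
After step 2: m = 1
After step 3: m = 1
After step 4: m = 6
Sum = 3 + 3 + 1 + 1 + 6 = 14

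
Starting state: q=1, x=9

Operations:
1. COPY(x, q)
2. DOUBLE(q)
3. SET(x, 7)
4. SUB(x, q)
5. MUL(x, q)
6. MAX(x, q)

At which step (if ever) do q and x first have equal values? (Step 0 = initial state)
Step 1

q and x first become equal after step 1.

Comparing values at each step:
Initial: q=1, x=9
After step 1: q=1, x=1 ← equal!
After step 2: q=2, x=1
After step 3: q=2, x=7
After step 4: q=2, x=5
After step 5: q=2, x=10
After step 6: q=2, x=10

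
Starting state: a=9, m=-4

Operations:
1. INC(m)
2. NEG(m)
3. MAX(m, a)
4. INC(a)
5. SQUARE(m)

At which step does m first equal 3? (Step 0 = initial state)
Step 2

Tracing m:
Initial: m = -4
After step 1: m = -3
After step 2: m = 3 ← first occurrence
After step 3: m = 9
After step 4: m = 9
After step 5: m = 81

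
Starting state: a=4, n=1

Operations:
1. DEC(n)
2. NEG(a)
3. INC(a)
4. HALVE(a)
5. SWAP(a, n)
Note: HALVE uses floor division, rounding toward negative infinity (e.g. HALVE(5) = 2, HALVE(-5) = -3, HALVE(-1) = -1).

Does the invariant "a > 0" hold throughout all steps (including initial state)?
No, violated after step 2

The invariant is violated after step 2.

State at each step:
Initial: a=4, n=1
After step 1: a=4, n=0
After step 2: a=-4, n=0
After step 3: a=-3, n=0
After step 4: a=-2, n=0
After step 5: a=0, n=-2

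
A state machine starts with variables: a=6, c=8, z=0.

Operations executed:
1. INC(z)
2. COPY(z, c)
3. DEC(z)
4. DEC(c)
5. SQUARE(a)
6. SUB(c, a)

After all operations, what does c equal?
c = -29

Tracing execution:
Step 1: INC(z) → c = 8
Step 2: COPY(z, c) → c = 8
Step 3: DEC(z) → c = 8
Step 4: DEC(c) → c = 7
Step 5: SQUARE(a) → c = 7
Step 6: SUB(c, a) → c = -29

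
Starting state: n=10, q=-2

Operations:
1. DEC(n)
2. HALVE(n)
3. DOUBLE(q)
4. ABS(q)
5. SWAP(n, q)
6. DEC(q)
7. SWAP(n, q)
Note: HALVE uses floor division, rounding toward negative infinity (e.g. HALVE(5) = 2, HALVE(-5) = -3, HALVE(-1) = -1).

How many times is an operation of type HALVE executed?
1

Counting HALVE operations:
Step 2: HALVE(n) ← HALVE
Total: 1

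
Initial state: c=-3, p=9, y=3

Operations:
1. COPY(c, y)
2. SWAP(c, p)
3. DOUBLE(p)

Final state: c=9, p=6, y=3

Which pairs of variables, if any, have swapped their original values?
None

Comparing initial and final values:
y: 3 → 3
p: 9 → 6
c: -3 → 9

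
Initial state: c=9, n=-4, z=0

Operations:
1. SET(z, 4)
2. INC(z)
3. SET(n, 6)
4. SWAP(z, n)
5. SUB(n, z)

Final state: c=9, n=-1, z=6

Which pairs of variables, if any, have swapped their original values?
None

Comparing initial and final values:
z: 0 → 6
c: 9 → 9
n: -4 → -1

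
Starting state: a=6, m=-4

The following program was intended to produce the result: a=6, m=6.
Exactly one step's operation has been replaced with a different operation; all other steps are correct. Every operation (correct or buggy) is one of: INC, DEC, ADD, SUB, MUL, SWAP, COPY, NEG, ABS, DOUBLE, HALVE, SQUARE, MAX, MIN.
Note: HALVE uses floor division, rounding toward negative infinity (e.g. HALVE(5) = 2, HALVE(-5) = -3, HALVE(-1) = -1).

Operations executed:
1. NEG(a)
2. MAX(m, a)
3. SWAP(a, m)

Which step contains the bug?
Step 1

Trace with buggy code:
Initial: a=6, m=-4
After step 1: a=-6, m=-4
After step 2: a=-6, m=-4
After step 3: a=-4, m=-6
Actual final a=-4, m=-6 ≠ expected a=6, m=6.
Step 1 is the only position where a single-operation replacement can produce the expected result.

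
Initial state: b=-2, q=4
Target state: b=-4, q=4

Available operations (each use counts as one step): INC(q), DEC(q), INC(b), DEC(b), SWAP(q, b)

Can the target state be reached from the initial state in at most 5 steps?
Yes

Path (2 steps): DEC(b) → DEC(b)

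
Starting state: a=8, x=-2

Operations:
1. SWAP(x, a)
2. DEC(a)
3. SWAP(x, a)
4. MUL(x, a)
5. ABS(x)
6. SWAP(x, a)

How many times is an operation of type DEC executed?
1

Counting DEC operations:
Step 2: DEC(a) ← DEC
Total: 1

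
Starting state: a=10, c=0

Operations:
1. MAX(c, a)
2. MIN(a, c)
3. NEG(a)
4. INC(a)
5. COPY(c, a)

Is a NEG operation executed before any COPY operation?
Yes

First NEG: step 3
First COPY: step 5
Since 3 < 5, NEG comes first.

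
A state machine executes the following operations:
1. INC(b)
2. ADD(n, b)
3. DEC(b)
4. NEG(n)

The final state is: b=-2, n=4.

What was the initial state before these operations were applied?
b=-2, n=-3

Working backwards:
Final state: b=-2, n=4
Before step 4 (NEG(n)): b=-2, n=-4
Before step 3 (DEC(b)): b=-1, n=-4
Before step 2 (ADD(n, b)): b=-1, n=-3
Before step 1 (INC(b)): b=-2, n=-3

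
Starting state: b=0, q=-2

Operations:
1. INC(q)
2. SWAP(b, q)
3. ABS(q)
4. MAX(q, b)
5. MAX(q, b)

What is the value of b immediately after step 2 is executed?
b = -1

Tracing b through execution:
Initial: b = 0
After step 1 (INC(q)): b = 0
After step 2 (SWAP(b, q)): b = -1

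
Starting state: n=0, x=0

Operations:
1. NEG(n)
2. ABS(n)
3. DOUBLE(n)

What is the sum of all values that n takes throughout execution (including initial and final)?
0

Values of n at each step:
Initial: n = 0
After step 1: n = 0
After step 2: n = 0
After step 3: n = 0
Sum = 0 + 0 + 0 + 0 = 0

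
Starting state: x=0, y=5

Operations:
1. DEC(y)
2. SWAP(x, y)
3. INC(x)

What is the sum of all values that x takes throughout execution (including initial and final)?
9

Values of x at each step:
Initial: x = 0
After step 1: x = 0
After step 2: x = 4
After step 3: x = 5
Sum = 0 + 0 + 4 + 5 = 9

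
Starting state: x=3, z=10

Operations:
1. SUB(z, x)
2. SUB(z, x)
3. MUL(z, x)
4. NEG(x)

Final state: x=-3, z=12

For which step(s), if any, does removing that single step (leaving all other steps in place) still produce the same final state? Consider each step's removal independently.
None - removing any single step changes the final result

Testing removal of each single step:
Without step 1: final = x=-3, z=21 (different)
Without step 2: final = x=-3, z=21 (different)
Without step 3: final = x=-3, z=4 (different)
Without step 4: final = x=3, z=12 (different)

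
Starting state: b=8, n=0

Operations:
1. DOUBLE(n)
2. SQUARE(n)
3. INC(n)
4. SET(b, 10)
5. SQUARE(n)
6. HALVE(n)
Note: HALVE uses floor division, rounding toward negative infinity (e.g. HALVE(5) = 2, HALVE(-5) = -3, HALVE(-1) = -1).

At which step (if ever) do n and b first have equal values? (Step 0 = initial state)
Never

n and b never become equal during execution.

Comparing values at each step:
Initial: n=0, b=8
After step 1: n=0, b=8
After step 2: n=0, b=8
After step 3: n=1, b=8
After step 4: n=1, b=10
After step 5: n=1, b=10
After step 6: n=0, b=10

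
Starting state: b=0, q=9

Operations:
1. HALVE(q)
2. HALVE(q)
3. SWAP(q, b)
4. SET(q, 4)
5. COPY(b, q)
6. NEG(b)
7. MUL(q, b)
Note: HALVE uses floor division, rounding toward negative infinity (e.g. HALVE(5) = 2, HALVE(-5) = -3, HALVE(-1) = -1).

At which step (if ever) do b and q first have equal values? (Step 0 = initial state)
Step 5

b and q first become equal after step 5.

Comparing values at each step:
Initial: b=0, q=9
After step 1: b=0, q=4
After step 2: b=0, q=2
After step 3: b=2, q=0
After step 4: b=2, q=4
After step 5: b=4, q=4 ← equal!
After step 6: b=-4, q=4
After step 7: b=-4, q=-16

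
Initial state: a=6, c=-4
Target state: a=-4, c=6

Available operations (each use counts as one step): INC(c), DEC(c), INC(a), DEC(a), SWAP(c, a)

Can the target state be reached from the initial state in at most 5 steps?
Yes

Path (1 step): SWAP(c, a)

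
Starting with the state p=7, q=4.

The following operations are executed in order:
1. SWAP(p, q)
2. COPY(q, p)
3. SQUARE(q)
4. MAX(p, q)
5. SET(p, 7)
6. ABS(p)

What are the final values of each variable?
{p: 7, q: 16}

Step-by-step execution:
Initial: p=7, q=4
After step 1 (SWAP(p, q)): p=4, q=7
After step 2 (COPY(q, p)): p=4, q=4
After step 3 (SQUARE(q)): p=4, q=16
After step 4 (MAX(p, q)): p=16, q=16
After step 5 (SET(p, 7)): p=7, q=16
After step 6 (ABS(p)): p=7, q=16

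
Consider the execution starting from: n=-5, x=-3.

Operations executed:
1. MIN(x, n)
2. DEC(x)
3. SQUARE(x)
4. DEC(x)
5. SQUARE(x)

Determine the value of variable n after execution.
n = -5

Tracing execution:
Step 1: MIN(x, n) → n = -5
Step 2: DEC(x) → n = -5
Step 3: SQUARE(x) → n = -5
Step 4: DEC(x) → n = -5
Step 5: SQUARE(x) → n = -5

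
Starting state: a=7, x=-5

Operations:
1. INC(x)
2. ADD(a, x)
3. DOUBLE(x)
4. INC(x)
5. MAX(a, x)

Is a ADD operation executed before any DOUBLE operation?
Yes

First ADD: step 2
First DOUBLE: step 3
Since 2 < 3, ADD comes first.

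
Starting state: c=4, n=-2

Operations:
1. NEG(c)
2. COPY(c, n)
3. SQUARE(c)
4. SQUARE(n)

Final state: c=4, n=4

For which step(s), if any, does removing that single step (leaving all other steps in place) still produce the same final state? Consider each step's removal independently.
Step(s) 1

Testing removal of each single step:
Without step 1: final = c=4, n=4 (same)
Without step 2: final = c=16, n=4 (different)
Without step 3: final = c=-2, n=4 (different)
Without step 4: final = c=4, n=-2 (different)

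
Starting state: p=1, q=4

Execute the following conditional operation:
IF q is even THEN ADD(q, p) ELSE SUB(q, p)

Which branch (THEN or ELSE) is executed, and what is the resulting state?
Branch: THEN, Final state: p=1, q=5

Evaluating condition: q is even
Condition is True, so THEN branch executes
After ADD(q, p): p=1, q=5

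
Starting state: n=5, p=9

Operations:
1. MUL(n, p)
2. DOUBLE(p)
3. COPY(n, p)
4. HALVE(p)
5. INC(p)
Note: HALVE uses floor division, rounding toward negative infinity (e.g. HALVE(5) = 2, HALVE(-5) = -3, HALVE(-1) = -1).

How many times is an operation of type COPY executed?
1

Counting COPY operations:
Step 3: COPY(n, p) ← COPY
Total: 1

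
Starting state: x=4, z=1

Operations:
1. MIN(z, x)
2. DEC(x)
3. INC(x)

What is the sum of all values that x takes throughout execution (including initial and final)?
15

Values of x at each step:
Initial: x = 4
After step 1: x = 4
After step 2: x = 3
After step 3: x = 4
Sum = 4 + 4 + 3 + 4 = 15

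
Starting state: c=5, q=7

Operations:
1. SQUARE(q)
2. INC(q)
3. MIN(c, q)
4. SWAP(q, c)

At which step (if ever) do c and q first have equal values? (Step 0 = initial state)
Never

c and q never become equal during execution.

Comparing values at each step:
Initial: c=5, q=7
After step 1: c=5, q=49
After step 2: c=5, q=50
After step 3: c=5, q=50
After step 4: c=50, q=5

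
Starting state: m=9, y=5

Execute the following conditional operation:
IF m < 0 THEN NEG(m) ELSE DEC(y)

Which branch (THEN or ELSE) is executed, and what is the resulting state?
Branch: ELSE, Final state: m=9, y=4

Evaluating condition: m < 0
m = 9
Condition is False, so ELSE branch executes
After DEC(y): m=9, y=4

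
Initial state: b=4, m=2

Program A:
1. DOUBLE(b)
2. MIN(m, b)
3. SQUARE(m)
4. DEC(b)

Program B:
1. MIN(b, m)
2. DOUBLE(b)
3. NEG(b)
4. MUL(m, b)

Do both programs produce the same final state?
No

Program A final state: b=7, m=4
Program B final state: b=-4, m=-8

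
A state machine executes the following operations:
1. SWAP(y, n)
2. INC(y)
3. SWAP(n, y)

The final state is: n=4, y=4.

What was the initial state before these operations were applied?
n=3, y=4

Working backwards:
Final state: n=4, y=4
Before step 3 (SWAP(n, y)): n=4, y=4
Before step 2 (INC(y)): n=4, y=3
Before step 1 (SWAP(y, n)): n=3, y=4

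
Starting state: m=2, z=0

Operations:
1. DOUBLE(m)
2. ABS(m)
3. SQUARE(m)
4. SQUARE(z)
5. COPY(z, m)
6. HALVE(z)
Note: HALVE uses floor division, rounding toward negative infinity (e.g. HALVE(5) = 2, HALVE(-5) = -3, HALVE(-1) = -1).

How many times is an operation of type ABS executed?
1

Counting ABS operations:
Step 2: ABS(m) ← ABS
Total: 1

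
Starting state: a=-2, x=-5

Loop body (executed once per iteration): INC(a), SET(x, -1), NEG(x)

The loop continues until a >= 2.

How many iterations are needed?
4

Tracing iterations:
Initial: a=-2, x=-5
After iteration 1: a=-1, x=1
After iteration 2: a=0, x=1
After iteration 3: a=1, x=1
After iteration 4: a=2, x=1
a >= 2 now holds, so the loop exits after 4 iterations.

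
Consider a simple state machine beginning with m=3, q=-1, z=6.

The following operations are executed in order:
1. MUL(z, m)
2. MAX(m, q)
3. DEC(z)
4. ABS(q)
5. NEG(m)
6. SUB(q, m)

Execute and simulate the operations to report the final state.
{m: -3, q: 4, z: 17}

Step-by-step execution:
Initial: m=3, q=-1, z=6
After step 1 (MUL(z, m)): m=3, q=-1, z=18
After step 2 (MAX(m, q)): m=3, q=-1, z=18
After step 3 (DEC(z)): m=3, q=-1, z=17
After step 4 (ABS(q)): m=3, q=1, z=17
After step 5 (NEG(m)): m=-3, q=1, z=17
After step 6 (SUB(q, m)): m=-3, q=4, z=17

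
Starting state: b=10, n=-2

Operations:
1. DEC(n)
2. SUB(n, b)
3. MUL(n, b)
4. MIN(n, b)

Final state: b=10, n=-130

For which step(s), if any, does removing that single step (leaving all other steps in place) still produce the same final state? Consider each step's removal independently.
Step(s) 4

Testing removal of each single step:
Without step 1: final = b=10, n=-120 (different)
Without step 2: final = b=10, n=-30 (different)
Without step 3: final = b=10, n=-13 (different)
Without step 4: final = b=10, n=-130 (same)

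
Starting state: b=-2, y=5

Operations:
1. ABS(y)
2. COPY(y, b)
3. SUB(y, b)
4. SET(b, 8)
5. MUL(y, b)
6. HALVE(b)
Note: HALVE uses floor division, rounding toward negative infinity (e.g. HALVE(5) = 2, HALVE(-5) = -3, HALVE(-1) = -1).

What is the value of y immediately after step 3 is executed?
y = 0

Tracing y through execution:
Initial: y = 5
After step 1 (ABS(y)): y = 5
After step 2 (COPY(y, b)): y = -2
After step 3 (SUB(y, b)): y = 0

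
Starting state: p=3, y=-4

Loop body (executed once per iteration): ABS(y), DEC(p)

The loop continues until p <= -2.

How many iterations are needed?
5

Tracing iterations:
Initial: p=3, y=-4
After iteration 1: p=2, y=4
After iteration 2: p=1, y=4
After iteration 3: p=0, y=4
After iteration 4: p=-1, y=4
After iteration 5: p=-2, y=4
p <= -2 now holds, so the loop exits after 5 iterations.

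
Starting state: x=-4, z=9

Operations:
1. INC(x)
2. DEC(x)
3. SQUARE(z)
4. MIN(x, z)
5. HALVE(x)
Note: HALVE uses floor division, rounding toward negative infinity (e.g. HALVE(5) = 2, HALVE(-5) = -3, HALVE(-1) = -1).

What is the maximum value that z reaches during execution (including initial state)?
81

Values of z at each step:
Initial: z = 9
After step 1: z = 9
After step 2: z = 9
After step 3: z = 81 ← maximum
After step 4: z = 81
After step 5: z = 81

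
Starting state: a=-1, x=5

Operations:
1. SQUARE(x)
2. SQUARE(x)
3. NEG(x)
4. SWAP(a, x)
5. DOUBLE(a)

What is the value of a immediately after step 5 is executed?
a = -1250

Tracing a through execution:
Initial: a = -1
After step 1 (SQUARE(x)): a = -1
After step 2 (SQUARE(x)): a = -1
After step 3 (NEG(x)): a = -1
After step 4 (SWAP(a, x)): a = -625
After step 5 (DOUBLE(a)): a = -1250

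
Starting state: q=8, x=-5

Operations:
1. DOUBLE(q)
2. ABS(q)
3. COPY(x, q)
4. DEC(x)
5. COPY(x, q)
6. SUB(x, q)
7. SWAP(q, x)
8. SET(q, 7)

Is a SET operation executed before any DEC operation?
No

First SET: step 8
First DEC: step 4
Since 8 > 4, DEC comes first.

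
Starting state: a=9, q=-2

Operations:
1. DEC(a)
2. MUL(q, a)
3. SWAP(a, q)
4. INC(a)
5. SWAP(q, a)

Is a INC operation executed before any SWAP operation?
No

First INC: step 4
First SWAP: step 3
Since 4 > 3, SWAP comes first.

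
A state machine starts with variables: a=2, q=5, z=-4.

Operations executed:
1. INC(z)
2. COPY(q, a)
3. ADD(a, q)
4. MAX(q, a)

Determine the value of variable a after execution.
a = 4

Tracing execution:
Step 1: INC(z) → a = 2
Step 2: COPY(q, a) → a = 2
Step 3: ADD(a, q) → a = 4
Step 4: MAX(q, a) → a = 4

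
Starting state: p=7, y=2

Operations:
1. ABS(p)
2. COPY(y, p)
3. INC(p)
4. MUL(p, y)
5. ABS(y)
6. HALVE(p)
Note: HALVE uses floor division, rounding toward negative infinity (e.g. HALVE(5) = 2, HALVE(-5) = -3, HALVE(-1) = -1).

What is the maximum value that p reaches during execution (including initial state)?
56

Values of p at each step:
Initial: p = 7
After step 1: p = 7
After step 2: p = 7
After step 3: p = 8
After step 4: p = 56 ← maximum
After step 5: p = 56
After step 6: p = 28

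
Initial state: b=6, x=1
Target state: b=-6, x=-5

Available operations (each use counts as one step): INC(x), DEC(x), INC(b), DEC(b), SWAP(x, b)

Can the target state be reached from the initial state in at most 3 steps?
No

The target state cannot be reached within 3 steps.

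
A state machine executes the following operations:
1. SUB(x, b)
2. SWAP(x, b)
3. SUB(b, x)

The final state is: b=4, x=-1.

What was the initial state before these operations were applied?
b=-1, x=2

Working backwards:
Final state: b=4, x=-1
Before step 3 (SUB(b, x)): b=3, x=-1
Before step 2 (SWAP(x, b)): b=-1, x=3
Before step 1 (SUB(x, b)): b=-1, x=2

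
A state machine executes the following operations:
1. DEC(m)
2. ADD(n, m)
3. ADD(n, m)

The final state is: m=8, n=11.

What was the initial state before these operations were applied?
m=9, n=-5

Working backwards:
Final state: m=8, n=11
Before step 3 (ADD(n, m)): m=8, n=3
Before step 2 (ADD(n, m)): m=8, n=-5
Before step 1 (DEC(m)): m=9, n=-5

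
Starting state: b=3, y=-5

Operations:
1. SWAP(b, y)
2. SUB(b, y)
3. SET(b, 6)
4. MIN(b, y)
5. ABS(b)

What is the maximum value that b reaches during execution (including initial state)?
6

Values of b at each step:
Initial: b = 3
After step 1: b = -5
After step 2: b = -8
After step 3: b = 6 ← maximum
After step 4: b = 3
After step 5: b = 3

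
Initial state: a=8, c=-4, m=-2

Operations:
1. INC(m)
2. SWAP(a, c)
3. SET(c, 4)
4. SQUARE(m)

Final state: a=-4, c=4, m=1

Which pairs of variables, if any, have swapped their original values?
None

Comparing initial and final values:
c: -4 → 4
m: -2 → 1
a: 8 → -4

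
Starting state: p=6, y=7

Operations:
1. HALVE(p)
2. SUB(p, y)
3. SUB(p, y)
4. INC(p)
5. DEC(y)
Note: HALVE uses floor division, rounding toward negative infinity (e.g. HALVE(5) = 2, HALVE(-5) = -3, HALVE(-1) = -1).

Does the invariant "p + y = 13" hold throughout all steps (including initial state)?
No, violated after step 1

The invariant is violated after step 1.

State at each step:
Initial: p=6, y=7
After step 1: p=3, y=7
After step 2: p=-4, y=7
After step 3: p=-11, y=7
After step 4: p=-10, y=7
After step 5: p=-10, y=6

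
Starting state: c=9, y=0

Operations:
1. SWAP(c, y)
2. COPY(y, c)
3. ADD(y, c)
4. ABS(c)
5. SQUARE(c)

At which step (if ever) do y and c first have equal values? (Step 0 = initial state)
Step 2

y and c first become equal after step 2.

Comparing values at each step:
Initial: y=0, c=9
After step 1: y=9, c=0
After step 2: y=0, c=0 ← equal!
After step 3: y=0, c=0 ← equal!
After step 4: y=0, c=0 ← equal!
After step 5: y=0, c=0 ← equal!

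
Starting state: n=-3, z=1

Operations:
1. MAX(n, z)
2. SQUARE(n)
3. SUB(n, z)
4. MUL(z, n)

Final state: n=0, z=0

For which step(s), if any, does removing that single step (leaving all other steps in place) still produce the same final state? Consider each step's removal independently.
Step(s) 2

Testing removal of each single step:
Without step 1: final = n=8, z=8 (different)
Without step 2: final = n=0, z=0 (same)
Without step 3: final = n=1, z=1 (different)
Without step 4: final = n=0, z=1 (different)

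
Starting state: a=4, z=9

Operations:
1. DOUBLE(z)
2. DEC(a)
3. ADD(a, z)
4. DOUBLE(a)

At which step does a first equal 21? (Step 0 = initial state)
Step 3

Tracing a:
Initial: a = 4
After step 1: a = 4
After step 2: a = 3
After step 3: a = 21 ← first occurrence
After step 4: a = 42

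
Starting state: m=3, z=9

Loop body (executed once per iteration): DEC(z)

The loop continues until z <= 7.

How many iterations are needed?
2

Tracing iterations:
Initial: m=3, z=9
After iteration 1: m=3, z=8
After iteration 2: m=3, z=7
z <= 7 now holds, so the loop exits after 2 iterations.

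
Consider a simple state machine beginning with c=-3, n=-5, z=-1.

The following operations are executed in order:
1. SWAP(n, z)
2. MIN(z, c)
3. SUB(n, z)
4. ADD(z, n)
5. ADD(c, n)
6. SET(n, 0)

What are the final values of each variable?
{c: 1, n: 0, z: -1}

Step-by-step execution:
Initial: c=-3, n=-5, z=-1
After step 1 (SWAP(n, z)): c=-3, n=-1, z=-5
After step 2 (MIN(z, c)): c=-3, n=-1, z=-5
After step 3 (SUB(n, z)): c=-3, n=4, z=-5
After step 4 (ADD(z, n)): c=-3, n=4, z=-1
After step 5 (ADD(c, n)): c=1, n=4, z=-1
After step 6 (SET(n, 0)): c=1, n=0, z=-1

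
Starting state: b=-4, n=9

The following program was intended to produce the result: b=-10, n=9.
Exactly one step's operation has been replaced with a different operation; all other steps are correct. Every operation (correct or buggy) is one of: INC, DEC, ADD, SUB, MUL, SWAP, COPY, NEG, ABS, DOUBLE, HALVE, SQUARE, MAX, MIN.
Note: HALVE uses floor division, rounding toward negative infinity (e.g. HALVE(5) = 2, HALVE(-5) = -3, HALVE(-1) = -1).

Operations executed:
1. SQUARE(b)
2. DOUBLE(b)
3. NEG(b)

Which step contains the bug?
Step 1

Trace with buggy code:
Initial: b=-4, n=9
After step 1: b=16, n=9
After step 2: b=32, n=9
After step 3: b=-32, n=9
Actual final b=-32, n=9 ≠ expected b=-10, n=9.
Step 1 is the only position where a single-operation replacement can produce the expected result.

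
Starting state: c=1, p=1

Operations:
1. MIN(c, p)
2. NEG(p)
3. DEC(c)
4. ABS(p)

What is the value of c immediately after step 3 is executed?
c = 0

Tracing c through execution:
Initial: c = 1
After step 1 (MIN(c, p)): c = 1
After step 2 (NEG(p)): c = 1
After step 3 (DEC(c)): c = 0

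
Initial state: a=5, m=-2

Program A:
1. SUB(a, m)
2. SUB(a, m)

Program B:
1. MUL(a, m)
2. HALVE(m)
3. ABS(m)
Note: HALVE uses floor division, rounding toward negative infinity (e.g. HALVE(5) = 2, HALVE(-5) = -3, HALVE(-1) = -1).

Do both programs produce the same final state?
No

Program A final state: a=9, m=-2
Program B final state: a=-10, m=1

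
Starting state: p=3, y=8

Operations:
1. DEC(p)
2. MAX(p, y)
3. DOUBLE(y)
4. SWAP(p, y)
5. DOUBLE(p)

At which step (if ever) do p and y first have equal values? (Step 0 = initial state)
Step 2

p and y first become equal after step 2.

Comparing values at each step:
Initial: p=3, y=8
After step 1: p=2, y=8
After step 2: p=8, y=8 ← equal!
After step 3: p=8, y=16
After step 4: p=16, y=8
After step 5: p=32, y=8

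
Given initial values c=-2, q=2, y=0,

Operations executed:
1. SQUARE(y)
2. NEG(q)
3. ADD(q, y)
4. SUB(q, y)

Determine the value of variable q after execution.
q = -2

Tracing execution:
Step 1: SQUARE(y) → q = 2
Step 2: NEG(q) → q = -2
Step 3: ADD(q, y) → q = -2
Step 4: SUB(q, y) → q = -2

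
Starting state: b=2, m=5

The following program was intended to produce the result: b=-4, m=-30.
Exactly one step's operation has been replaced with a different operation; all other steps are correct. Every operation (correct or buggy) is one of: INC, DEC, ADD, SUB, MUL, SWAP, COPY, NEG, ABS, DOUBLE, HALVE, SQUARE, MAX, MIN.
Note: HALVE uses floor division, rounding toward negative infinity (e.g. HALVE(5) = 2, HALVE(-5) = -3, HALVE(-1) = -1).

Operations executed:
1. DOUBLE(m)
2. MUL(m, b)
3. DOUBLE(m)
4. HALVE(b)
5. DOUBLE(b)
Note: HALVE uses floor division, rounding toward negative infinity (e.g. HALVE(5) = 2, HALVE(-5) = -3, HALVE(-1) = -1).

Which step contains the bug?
Step 1

Trace with buggy code:
Initial: b=2, m=5
After step 1: b=2, m=10
After step 2: b=2, m=20
After step 3: b=2, m=40
After step 4: b=1, m=40
After step 5: b=2, m=40
Actual final b=2, m=40 ≠ expected b=-4, m=-30.
Step 1 is the only position where a single-operation replacement can produce the expected result.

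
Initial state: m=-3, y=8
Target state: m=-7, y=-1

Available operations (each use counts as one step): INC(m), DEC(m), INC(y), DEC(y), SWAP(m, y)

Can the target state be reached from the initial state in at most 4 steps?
No

The target state cannot be reached within 4 steps.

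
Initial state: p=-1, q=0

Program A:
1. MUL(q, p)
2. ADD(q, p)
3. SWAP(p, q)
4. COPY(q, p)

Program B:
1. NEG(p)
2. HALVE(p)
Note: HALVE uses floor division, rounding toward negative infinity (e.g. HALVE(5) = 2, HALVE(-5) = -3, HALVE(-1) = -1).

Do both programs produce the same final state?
No

Program A final state: p=-1, q=-1
Program B final state: p=0, q=0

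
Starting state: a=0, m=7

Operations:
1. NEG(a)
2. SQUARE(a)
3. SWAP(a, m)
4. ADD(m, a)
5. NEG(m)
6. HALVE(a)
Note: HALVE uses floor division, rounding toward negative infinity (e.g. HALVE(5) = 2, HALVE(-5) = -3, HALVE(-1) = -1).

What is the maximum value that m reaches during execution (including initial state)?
7

Values of m at each step:
Initial: m = 7 ← maximum
After step 1: m = 7
After step 2: m = 7
After step 3: m = 0
After step 4: m = 7
After step 5: m = -7
After step 6: m = -7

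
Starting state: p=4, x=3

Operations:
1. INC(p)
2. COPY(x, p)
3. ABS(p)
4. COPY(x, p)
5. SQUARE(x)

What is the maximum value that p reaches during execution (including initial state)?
5

Values of p at each step:
Initial: p = 4
After step 1: p = 5 ← maximum
After step 2: p = 5
After step 3: p = 5
After step 4: p = 5
After step 5: p = 5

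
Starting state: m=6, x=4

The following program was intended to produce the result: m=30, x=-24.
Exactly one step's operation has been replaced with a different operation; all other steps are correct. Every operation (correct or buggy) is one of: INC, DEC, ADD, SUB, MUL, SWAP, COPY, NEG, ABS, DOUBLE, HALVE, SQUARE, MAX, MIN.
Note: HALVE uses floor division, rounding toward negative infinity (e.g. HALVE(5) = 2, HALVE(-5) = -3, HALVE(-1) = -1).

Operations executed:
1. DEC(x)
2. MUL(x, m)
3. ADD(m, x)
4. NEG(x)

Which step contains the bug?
Step 1

Trace with buggy code:
Initial: m=6, x=4
After step 1: m=6, x=3
After step 2: m=6, x=18
After step 3: m=24, x=18
After step 4: m=24, x=-18
Actual final m=24, x=-18 ≠ expected m=30, x=-24.
Step 1 is the only position where a single-operation replacement can produce the expected result.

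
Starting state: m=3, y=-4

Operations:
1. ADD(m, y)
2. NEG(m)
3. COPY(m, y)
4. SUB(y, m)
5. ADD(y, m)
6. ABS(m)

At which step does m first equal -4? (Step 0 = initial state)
Step 3

Tracing m:
Initial: m = 3
After step 1: m = -1
After step 2: m = 1
After step 3: m = -4 ← first occurrence
After step 4: m = -4
After step 5: m = -4
After step 6: m = 4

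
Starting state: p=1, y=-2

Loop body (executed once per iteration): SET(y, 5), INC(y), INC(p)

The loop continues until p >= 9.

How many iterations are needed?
8

Tracing iterations:
Initial: p=1, y=-2
After iteration 1: p=2, y=6
After iteration 2: p=3, y=6
After iteration 3: p=4, y=6
After iteration 4: p=5, y=6
After iteration 5: p=6, y=6
After iteration 6: p=7, y=6
After iteration 7: p=8, y=6
After iteration 8: p=9, y=6
p >= 9 now holds, so the loop exits after 8 iterations.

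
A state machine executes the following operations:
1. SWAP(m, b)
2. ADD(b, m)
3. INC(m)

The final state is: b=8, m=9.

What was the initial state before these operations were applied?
b=8, m=0

Working backwards:
Final state: b=8, m=9
Before step 3 (INC(m)): b=8, m=8
Before step 2 (ADD(b, m)): b=0, m=8
Before step 1 (SWAP(m, b)): b=8, m=0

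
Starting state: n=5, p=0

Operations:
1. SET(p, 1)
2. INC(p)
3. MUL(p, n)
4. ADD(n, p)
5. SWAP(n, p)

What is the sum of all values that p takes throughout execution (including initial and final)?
38

Values of p at each step:
Initial: p = 0
After step 1: p = 1
After step 2: p = 2
After step 3: p = 10
After step 4: p = 10
After step 5: p = 15
Sum = 0 + 1 + 2 + 10 + 10 + 15 = 38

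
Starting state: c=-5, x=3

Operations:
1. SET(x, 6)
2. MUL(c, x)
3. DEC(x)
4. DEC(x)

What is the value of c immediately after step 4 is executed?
c = -30

Tracing c through execution:
Initial: c = -5
After step 1 (SET(x, 6)): c = -5
After step 2 (MUL(c, x)): c = -30
After step 3 (DEC(x)): c = -30
After step 4 (DEC(x)): c = -30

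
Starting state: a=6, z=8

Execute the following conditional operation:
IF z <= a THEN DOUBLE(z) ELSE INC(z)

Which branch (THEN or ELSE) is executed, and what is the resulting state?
Branch: ELSE, Final state: a=6, z=9

Evaluating condition: z <= a
z = 8, a = 6
Condition is False, so ELSE branch executes
After INC(z): a=6, z=9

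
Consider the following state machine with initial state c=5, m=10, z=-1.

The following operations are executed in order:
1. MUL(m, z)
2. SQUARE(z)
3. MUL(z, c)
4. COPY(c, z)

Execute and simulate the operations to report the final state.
{c: 5, m: -10, z: 5}

Step-by-step execution:
Initial: c=5, m=10, z=-1
After step 1 (MUL(m, z)): c=5, m=-10, z=-1
After step 2 (SQUARE(z)): c=5, m=-10, z=1
After step 3 (MUL(z, c)): c=5, m=-10, z=5
After step 4 (COPY(c, z)): c=5, m=-10, z=5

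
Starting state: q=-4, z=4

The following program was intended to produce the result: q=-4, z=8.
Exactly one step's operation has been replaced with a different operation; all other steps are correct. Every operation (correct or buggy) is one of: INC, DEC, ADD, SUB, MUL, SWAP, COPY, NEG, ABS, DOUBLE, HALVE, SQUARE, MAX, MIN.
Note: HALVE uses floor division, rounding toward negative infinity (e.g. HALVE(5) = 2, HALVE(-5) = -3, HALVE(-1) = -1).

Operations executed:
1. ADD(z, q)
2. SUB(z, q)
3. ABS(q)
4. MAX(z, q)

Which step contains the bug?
Step 3

Trace with buggy code:
Initial: q=-4, z=4
After step 1: q=-4, z=0
After step 2: q=-4, z=4
After step 3: q=4, z=4
After step 4: q=4, z=4
Actual final q=4, z=4 ≠ expected q=-4, z=8.
Step 3 is the only position where a single-operation replacement can produce the expected result.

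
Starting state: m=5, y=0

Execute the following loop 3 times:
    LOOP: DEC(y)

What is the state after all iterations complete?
m=5, y=-3

Iteration trace:
Start: m=5, y=0
After iteration 1: m=5, y=-1
After iteration 2: m=5, y=-2
After iteration 3: m=5, y=-3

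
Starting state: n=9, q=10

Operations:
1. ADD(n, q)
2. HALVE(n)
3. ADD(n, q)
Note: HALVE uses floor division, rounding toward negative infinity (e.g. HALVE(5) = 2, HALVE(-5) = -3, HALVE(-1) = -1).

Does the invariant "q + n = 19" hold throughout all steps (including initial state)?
No, violated after step 1

The invariant is violated after step 1.

State at each step:
Initial: n=9, q=10
After step 1: n=19, q=10
After step 2: n=9, q=10
After step 3: n=19, q=10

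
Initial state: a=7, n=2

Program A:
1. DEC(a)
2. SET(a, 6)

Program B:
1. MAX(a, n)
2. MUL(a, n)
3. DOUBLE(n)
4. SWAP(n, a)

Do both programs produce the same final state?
No

Program A final state: a=6, n=2
Program B final state: a=4, n=14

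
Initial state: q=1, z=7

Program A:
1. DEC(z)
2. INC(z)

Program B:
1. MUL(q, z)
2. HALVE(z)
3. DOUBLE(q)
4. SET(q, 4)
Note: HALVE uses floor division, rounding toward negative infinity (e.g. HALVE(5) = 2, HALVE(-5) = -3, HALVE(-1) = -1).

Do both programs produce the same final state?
No

Program A final state: q=1, z=7
Program B final state: q=4, z=3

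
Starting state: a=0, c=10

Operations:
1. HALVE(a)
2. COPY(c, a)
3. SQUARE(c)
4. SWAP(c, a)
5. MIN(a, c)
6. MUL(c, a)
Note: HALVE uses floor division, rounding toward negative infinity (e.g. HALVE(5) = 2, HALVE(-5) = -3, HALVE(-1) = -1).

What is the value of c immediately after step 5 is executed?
c = 0

Tracing c through execution:
Initial: c = 10
After step 1 (HALVE(a)): c = 10
After step 2 (COPY(c, a)): c = 0
After step 3 (SQUARE(c)): c = 0
After step 4 (SWAP(c, a)): c = 0
After step 5 (MIN(a, c)): c = 0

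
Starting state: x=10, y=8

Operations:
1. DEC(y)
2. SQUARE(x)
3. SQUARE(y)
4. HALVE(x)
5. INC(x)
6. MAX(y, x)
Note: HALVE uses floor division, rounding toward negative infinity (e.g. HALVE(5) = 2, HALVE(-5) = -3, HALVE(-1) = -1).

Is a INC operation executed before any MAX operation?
Yes

First INC: step 5
First MAX: step 6
Since 5 < 6, INC comes first.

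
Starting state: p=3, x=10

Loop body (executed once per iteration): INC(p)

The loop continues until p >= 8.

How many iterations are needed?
5

Tracing iterations:
Initial: p=3, x=10
After iteration 1: p=4, x=10
After iteration 2: p=5, x=10
After iteration 3: p=6, x=10
After iteration 4: p=7, x=10
After iteration 5: p=8, x=10
p >= 8 now holds, so the loop exits after 5 iterations.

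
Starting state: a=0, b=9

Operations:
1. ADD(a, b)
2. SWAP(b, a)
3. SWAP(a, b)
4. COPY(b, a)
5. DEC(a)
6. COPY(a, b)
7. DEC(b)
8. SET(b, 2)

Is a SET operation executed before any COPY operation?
No

First SET: step 8
First COPY: step 4
Since 8 > 4, COPY comes first.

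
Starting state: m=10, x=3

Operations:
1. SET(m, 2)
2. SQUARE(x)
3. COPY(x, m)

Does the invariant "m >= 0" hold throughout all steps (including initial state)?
Yes

The invariant holds at every step.

State at each step:
Initial: m=10, x=3
After step 1: m=2, x=3
After step 2: m=2, x=9
After step 3: m=2, x=2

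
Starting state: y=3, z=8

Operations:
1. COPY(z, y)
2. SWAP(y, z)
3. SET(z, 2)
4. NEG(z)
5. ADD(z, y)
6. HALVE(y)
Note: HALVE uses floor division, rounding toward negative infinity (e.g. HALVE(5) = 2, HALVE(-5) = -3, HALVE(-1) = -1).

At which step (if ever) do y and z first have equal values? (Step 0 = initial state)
Step 1

y and z first become equal after step 1.

Comparing values at each step:
Initial: y=3, z=8
After step 1: y=3, z=3 ← equal!
After step 2: y=3, z=3 ← equal!
After step 3: y=3, z=2
After step 4: y=3, z=-2
After step 5: y=3, z=1
After step 6: y=1, z=1 ← equal!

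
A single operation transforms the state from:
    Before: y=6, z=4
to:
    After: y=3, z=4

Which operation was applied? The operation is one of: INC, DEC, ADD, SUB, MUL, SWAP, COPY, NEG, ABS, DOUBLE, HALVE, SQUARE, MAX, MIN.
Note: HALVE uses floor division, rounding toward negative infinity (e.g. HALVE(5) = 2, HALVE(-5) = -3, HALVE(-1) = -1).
HALVE(y)

Analyzing the change:
Before: y=6, z=4
After: y=3, z=4
Variable y changed from 6 to 3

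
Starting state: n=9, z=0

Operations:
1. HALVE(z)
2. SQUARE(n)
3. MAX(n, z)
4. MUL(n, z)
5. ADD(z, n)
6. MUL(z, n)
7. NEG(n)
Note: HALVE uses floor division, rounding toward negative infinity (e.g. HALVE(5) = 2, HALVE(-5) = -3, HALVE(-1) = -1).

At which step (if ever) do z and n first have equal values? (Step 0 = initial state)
Step 4

z and n first become equal after step 4.

Comparing values at each step:
Initial: z=0, n=9
After step 1: z=0, n=9
After step 2: z=0, n=81
After step 3: z=0, n=81
After step 4: z=0, n=0 ← equal!
After step 5: z=0, n=0 ← equal!
After step 6: z=0, n=0 ← equal!
After step 7: z=0, n=0 ← equal!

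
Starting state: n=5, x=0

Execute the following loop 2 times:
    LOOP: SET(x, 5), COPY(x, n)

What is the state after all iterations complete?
n=5, x=5

Iteration trace:
Start: n=5, x=0
After iteration 1: n=5, x=5
After iteration 2: n=5, x=5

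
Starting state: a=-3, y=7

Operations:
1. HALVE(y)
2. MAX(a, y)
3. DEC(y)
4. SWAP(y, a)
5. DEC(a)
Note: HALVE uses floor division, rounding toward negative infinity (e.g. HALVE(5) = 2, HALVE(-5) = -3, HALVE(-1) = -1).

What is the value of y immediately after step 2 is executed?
y = 3

Tracing y through execution:
Initial: y = 7
After step 1 (HALVE(y)): y = 3
After step 2 (MAX(a, y)): y = 3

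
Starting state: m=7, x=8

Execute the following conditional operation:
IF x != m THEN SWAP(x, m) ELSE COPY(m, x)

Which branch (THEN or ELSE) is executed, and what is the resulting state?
Branch: THEN, Final state: m=8, x=7

Evaluating condition: x != m
x = 8, m = 7
Condition is True, so THEN branch executes
After SWAP(x, m): m=8, x=7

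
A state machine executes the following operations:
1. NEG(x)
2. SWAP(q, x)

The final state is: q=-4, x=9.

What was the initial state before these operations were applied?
q=9, x=4

Working backwards:
Final state: q=-4, x=9
Before step 2 (SWAP(q, x)): q=9, x=-4
Before step 1 (NEG(x)): q=9, x=4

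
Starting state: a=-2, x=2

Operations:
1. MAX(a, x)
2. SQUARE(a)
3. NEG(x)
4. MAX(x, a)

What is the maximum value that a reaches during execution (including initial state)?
4

Values of a at each step:
Initial: a = -2
After step 1: a = 2
After step 2: a = 4 ← maximum
After step 3: a = 4
After step 4: a = 4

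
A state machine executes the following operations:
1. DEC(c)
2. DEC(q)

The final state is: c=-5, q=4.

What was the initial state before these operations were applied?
c=-4, q=5

Working backwards:
Final state: c=-5, q=4
Before step 2 (DEC(q)): c=-5, q=5
Before step 1 (DEC(c)): c=-4, q=5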